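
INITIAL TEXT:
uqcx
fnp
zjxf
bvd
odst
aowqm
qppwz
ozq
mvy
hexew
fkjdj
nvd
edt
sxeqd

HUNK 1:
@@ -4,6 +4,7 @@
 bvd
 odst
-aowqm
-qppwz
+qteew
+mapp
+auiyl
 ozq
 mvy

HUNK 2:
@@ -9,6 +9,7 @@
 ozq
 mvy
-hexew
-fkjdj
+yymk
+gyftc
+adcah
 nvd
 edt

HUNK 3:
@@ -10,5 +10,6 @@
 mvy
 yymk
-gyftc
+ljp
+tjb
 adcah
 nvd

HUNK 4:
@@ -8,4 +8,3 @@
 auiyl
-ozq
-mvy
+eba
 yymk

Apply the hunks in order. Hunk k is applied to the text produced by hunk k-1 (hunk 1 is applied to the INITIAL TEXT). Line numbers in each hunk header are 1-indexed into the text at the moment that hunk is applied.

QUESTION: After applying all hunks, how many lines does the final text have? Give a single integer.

Answer: 16

Derivation:
Hunk 1: at line 4 remove [aowqm,qppwz] add [qteew,mapp,auiyl] -> 15 lines: uqcx fnp zjxf bvd odst qteew mapp auiyl ozq mvy hexew fkjdj nvd edt sxeqd
Hunk 2: at line 9 remove [hexew,fkjdj] add [yymk,gyftc,adcah] -> 16 lines: uqcx fnp zjxf bvd odst qteew mapp auiyl ozq mvy yymk gyftc adcah nvd edt sxeqd
Hunk 3: at line 10 remove [gyftc] add [ljp,tjb] -> 17 lines: uqcx fnp zjxf bvd odst qteew mapp auiyl ozq mvy yymk ljp tjb adcah nvd edt sxeqd
Hunk 4: at line 8 remove [ozq,mvy] add [eba] -> 16 lines: uqcx fnp zjxf bvd odst qteew mapp auiyl eba yymk ljp tjb adcah nvd edt sxeqd
Final line count: 16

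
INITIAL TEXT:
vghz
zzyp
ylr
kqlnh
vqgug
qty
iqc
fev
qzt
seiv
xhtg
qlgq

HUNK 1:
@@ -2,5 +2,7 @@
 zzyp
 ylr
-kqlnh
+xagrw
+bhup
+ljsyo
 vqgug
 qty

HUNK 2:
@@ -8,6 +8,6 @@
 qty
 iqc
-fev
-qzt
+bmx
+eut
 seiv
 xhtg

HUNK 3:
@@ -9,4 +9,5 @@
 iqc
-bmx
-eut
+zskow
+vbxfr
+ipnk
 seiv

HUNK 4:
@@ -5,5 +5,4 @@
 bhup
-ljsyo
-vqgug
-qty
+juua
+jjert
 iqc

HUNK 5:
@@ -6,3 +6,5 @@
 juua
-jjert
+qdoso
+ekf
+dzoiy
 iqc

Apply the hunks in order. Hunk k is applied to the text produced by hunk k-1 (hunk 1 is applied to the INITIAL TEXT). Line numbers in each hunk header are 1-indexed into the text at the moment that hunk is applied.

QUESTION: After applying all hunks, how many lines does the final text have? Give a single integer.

Hunk 1: at line 2 remove [kqlnh] add [xagrw,bhup,ljsyo] -> 14 lines: vghz zzyp ylr xagrw bhup ljsyo vqgug qty iqc fev qzt seiv xhtg qlgq
Hunk 2: at line 8 remove [fev,qzt] add [bmx,eut] -> 14 lines: vghz zzyp ylr xagrw bhup ljsyo vqgug qty iqc bmx eut seiv xhtg qlgq
Hunk 3: at line 9 remove [bmx,eut] add [zskow,vbxfr,ipnk] -> 15 lines: vghz zzyp ylr xagrw bhup ljsyo vqgug qty iqc zskow vbxfr ipnk seiv xhtg qlgq
Hunk 4: at line 5 remove [ljsyo,vqgug,qty] add [juua,jjert] -> 14 lines: vghz zzyp ylr xagrw bhup juua jjert iqc zskow vbxfr ipnk seiv xhtg qlgq
Hunk 5: at line 6 remove [jjert] add [qdoso,ekf,dzoiy] -> 16 lines: vghz zzyp ylr xagrw bhup juua qdoso ekf dzoiy iqc zskow vbxfr ipnk seiv xhtg qlgq
Final line count: 16

Answer: 16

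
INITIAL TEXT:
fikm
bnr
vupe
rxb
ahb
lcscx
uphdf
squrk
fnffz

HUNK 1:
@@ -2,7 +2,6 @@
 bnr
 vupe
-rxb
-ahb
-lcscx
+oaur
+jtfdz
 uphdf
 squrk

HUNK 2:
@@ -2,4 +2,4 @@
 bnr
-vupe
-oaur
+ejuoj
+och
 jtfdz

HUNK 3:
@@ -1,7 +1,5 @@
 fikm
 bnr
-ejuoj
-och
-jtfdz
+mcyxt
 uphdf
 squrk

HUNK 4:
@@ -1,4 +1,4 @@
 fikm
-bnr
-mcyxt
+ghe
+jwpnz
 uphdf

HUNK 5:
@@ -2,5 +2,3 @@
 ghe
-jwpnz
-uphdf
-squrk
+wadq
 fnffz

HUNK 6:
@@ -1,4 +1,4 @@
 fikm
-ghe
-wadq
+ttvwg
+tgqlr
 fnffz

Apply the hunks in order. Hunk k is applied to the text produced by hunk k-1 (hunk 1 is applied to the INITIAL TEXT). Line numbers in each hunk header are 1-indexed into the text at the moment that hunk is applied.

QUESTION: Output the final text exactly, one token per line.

Hunk 1: at line 2 remove [rxb,ahb,lcscx] add [oaur,jtfdz] -> 8 lines: fikm bnr vupe oaur jtfdz uphdf squrk fnffz
Hunk 2: at line 2 remove [vupe,oaur] add [ejuoj,och] -> 8 lines: fikm bnr ejuoj och jtfdz uphdf squrk fnffz
Hunk 3: at line 1 remove [ejuoj,och,jtfdz] add [mcyxt] -> 6 lines: fikm bnr mcyxt uphdf squrk fnffz
Hunk 4: at line 1 remove [bnr,mcyxt] add [ghe,jwpnz] -> 6 lines: fikm ghe jwpnz uphdf squrk fnffz
Hunk 5: at line 2 remove [jwpnz,uphdf,squrk] add [wadq] -> 4 lines: fikm ghe wadq fnffz
Hunk 6: at line 1 remove [ghe,wadq] add [ttvwg,tgqlr] -> 4 lines: fikm ttvwg tgqlr fnffz

Answer: fikm
ttvwg
tgqlr
fnffz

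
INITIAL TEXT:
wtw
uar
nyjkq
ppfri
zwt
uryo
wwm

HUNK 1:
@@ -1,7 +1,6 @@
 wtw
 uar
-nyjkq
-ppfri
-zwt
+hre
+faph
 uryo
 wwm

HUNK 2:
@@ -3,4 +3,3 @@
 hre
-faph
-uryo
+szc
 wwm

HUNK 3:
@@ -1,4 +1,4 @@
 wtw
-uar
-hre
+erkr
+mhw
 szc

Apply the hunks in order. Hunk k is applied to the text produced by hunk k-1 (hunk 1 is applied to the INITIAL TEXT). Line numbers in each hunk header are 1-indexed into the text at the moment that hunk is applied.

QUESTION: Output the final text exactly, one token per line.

Hunk 1: at line 1 remove [nyjkq,ppfri,zwt] add [hre,faph] -> 6 lines: wtw uar hre faph uryo wwm
Hunk 2: at line 3 remove [faph,uryo] add [szc] -> 5 lines: wtw uar hre szc wwm
Hunk 3: at line 1 remove [uar,hre] add [erkr,mhw] -> 5 lines: wtw erkr mhw szc wwm

Answer: wtw
erkr
mhw
szc
wwm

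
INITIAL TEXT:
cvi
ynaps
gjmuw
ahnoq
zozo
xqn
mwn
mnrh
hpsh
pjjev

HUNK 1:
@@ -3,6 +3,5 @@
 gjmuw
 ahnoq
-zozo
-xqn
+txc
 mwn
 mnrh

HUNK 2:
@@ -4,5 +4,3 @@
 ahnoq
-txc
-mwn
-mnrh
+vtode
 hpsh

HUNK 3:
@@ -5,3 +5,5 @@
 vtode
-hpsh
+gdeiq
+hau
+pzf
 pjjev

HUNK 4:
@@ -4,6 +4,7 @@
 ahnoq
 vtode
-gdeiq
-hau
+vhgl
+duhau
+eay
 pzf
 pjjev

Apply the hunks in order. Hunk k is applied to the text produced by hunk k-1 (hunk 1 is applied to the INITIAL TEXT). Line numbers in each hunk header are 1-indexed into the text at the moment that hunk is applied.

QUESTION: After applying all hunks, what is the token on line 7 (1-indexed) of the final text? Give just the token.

Hunk 1: at line 3 remove [zozo,xqn] add [txc] -> 9 lines: cvi ynaps gjmuw ahnoq txc mwn mnrh hpsh pjjev
Hunk 2: at line 4 remove [txc,mwn,mnrh] add [vtode] -> 7 lines: cvi ynaps gjmuw ahnoq vtode hpsh pjjev
Hunk 3: at line 5 remove [hpsh] add [gdeiq,hau,pzf] -> 9 lines: cvi ynaps gjmuw ahnoq vtode gdeiq hau pzf pjjev
Hunk 4: at line 4 remove [gdeiq,hau] add [vhgl,duhau,eay] -> 10 lines: cvi ynaps gjmuw ahnoq vtode vhgl duhau eay pzf pjjev
Final line 7: duhau

Answer: duhau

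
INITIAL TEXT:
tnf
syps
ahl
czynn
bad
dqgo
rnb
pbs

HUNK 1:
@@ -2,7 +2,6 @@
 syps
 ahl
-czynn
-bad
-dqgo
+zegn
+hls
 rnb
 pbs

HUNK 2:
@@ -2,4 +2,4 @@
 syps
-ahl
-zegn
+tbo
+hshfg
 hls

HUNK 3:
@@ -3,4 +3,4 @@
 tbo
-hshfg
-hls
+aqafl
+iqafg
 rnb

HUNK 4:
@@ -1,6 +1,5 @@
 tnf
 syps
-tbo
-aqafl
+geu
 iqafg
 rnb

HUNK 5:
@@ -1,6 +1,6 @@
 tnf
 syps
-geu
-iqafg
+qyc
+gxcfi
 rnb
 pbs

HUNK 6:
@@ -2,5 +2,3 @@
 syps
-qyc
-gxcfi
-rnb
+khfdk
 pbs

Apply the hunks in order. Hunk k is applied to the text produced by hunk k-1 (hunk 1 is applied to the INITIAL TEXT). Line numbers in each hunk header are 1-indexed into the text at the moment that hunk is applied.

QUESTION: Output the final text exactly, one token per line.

Answer: tnf
syps
khfdk
pbs

Derivation:
Hunk 1: at line 2 remove [czynn,bad,dqgo] add [zegn,hls] -> 7 lines: tnf syps ahl zegn hls rnb pbs
Hunk 2: at line 2 remove [ahl,zegn] add [tbo,hshfg] -> 7 lines: tnf syps tbo hshfg hls rnb pbs
Hunk 3: at line 3 remove [hshfg,hls] add [aqafl,iqafg] -> 7 lines: tnf syps tbo aqafl iqafg rnb pbs
Hunk 4: at line 1 remove [tbo,aqafl] add [geu] -> 6 lines: tnf syps geu iqafg rnb pbs
Hunk 5: at line 1 remove [geu,iqafg] add [qyc,gxcfi] -> 6 lines: tnf syps qyc gxcfi rnb pbs
Hunk 6: at line 2 remove [qyc,gxcfi,rnb] add [khfdk] -> 4 lines: tnf syps khfdk pbs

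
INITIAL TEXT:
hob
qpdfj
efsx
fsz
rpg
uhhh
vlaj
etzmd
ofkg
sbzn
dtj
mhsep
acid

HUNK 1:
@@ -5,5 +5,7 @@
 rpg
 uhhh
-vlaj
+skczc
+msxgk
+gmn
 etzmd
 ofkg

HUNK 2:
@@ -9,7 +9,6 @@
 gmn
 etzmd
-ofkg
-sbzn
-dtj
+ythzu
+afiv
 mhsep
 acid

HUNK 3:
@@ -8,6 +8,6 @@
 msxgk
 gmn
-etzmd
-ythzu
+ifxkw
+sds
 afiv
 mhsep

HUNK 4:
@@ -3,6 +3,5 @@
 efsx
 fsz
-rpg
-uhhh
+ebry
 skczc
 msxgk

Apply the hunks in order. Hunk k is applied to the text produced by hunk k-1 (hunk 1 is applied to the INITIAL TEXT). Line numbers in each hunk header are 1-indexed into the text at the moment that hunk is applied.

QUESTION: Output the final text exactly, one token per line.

Answer: hob
qpdfj
efsx
fsz
ebry
skczc
msxgk
gmn
ifxkw
sds
afiv
mhsep
acid

Derivation:
Hunk 1: at line 5 remove [vlaj] add [skczc,msxgk,gmn] -> 15 lines: hob qpdfj efsx fsz rpg uhhh skczc msxgk gmn etzmd ofkg sbzn dtj mhsep acid
Hunk 2: at line 9 remove [ofkg,sbzn,dtj] add [ythzu,afiv] -> 14 lines: hob qpdfj efsx fsz rpg uhhh skczc msxgk gmn etzmd ythzu afiv mhsep acid
Hunk 3: at line 8 remove [etzmd,ythzu] add [ifxkw,sds] -> 14 lines: hob qpdfj efsx fsz rpg uhhh skczc msxgk gmn ifxkw sds afiv mhsep acid
Hunk 4: at line 3 remove [rpg,uhhh] add [ebry] -> 13 lines: hob qpdfj efsx fsz ebry skczc msxgk gmn ifxkw sds afiv mhsep acid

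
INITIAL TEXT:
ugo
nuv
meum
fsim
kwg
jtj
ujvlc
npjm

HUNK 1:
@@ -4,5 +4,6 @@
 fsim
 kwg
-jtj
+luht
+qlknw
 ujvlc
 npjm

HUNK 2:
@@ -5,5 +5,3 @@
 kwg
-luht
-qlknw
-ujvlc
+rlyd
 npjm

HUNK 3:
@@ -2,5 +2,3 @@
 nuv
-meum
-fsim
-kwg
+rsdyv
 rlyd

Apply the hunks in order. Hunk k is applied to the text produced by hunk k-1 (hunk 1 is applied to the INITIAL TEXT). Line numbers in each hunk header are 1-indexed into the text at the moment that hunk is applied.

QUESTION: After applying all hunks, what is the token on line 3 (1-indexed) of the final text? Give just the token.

Hunk 1: at line 4 remove [jtj] add [luht,qlknw] -> 9 lines: ugo nuv meum fsim kwg luht qlknw ujvlc npjm
Hunk 2: at line 5 remove [luht,qlknw,ujvlc] add [rlyd] -> 7 lines: ugo nuv meum fsim kwg rlyd npjm
Hunk 3: at line 2 remove [meum,fsim,kwg] add [rsdyv] -> 5 lines: ugo nuv rsdyv rlyd npjm
Final line 3: rsdyv

Answer: rsdyv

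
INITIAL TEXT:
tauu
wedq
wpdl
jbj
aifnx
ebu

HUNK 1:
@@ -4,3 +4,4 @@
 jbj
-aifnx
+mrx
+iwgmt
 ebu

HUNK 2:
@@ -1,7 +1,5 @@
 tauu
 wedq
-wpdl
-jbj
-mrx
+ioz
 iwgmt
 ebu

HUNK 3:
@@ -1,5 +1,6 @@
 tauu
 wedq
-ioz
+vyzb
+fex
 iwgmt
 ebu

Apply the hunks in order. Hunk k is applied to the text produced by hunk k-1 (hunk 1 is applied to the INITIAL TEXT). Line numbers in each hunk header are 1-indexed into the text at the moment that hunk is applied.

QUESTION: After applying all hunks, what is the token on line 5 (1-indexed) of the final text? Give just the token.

Hunk 1: at line 4 remove [aifnx] add [mrx,iwgmt] -> 7 lines: tauu wedq wpdl jbj mrx iwgmt ebu
Hunk 2: at line 1 remove [wpdl,jbj,mrx] add [ioz] -> 5 lines: tauu wedq ioz iwgmt ebu
Hunk 3: at line 1 remove [ioz] add [vyzb,fex] -> 6 lines: tauu wedq vyzb fex iwgmt ebu
Final line 5: iwgmt

Answer: iwgmt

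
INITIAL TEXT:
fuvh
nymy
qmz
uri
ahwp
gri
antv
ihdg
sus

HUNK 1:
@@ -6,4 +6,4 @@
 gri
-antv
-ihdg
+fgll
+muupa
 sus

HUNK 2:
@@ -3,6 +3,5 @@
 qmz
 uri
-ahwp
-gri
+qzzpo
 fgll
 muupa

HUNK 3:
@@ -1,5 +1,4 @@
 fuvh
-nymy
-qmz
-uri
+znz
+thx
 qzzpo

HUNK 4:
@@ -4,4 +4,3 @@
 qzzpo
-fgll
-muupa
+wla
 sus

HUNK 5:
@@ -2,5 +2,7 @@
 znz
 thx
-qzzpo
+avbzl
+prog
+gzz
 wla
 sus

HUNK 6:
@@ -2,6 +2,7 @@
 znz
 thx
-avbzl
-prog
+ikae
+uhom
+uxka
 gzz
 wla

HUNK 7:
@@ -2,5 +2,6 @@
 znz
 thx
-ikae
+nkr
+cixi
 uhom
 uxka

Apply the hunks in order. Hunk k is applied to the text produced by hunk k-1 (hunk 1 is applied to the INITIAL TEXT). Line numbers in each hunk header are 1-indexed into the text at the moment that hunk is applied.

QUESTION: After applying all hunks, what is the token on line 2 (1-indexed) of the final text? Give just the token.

Answer: znz

Derivation:
Hunk 1: at line 6 remove [antv,ihdg] add [fgll,muupa] -> 9 lines: fuvh nymy qmz uri ahwp gri fgll muupa sus
Hunk 2: at line 3 remove [ahwp,gri] add [qzzpo] -> 8 lines: fuvh nymy qmz uri qzzpo fgll muupa sus
Hunk 3: at line 1 remove [nymy,qmz,uri] add [znz,thx] -> 7 lines: fuvh znz thx qzzpo fgll muupa sus
Hunk 4: at line 4 remove [fgll,muupa] add [wla] -> 6 lines: fuvh znz thx qzzpo wla sus
Hunk 5: at line 2 remove [qzzpo] add [avbzl,prog,gzz] -> 8 lines: fuvh znz thx avbzl prog gzz wla sus
Hunk 6: at line 2 remove [avbzl,prog] add [ikae,uhom,uxka] -> 9 lines: fuvh znz thx ikae uhom uxka gzz wla sus
Hunk 7: at line 2 remove [ikae] add [nkr,cixi] -> 10 lines: fuvh znz thx nkr cixi uhom uxka gzz wla sus
Final line 2: znz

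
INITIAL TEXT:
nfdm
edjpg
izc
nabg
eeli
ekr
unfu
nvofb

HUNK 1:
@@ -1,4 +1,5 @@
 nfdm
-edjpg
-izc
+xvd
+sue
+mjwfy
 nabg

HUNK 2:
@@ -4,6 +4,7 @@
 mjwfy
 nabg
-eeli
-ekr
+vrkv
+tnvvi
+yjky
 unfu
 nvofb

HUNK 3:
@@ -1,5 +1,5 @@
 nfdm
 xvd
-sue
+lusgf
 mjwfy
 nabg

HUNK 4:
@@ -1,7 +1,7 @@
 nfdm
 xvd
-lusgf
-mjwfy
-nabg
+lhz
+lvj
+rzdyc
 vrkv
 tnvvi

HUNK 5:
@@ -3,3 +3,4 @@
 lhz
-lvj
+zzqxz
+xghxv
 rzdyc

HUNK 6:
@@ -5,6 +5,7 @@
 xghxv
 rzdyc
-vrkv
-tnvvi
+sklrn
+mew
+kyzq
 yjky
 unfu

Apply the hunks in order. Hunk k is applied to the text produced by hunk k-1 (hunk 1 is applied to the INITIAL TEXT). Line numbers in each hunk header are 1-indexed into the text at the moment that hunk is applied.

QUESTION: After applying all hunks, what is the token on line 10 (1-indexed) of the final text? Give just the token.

Answer: yjky

Derivation:
Hunk 1: at line 1 remove [edjpg,izc] add [xvd,sue,mjwfy] -> 9 lines: nfdm xvd sue mjwfy nabg eeli ekr unfu nvofb
Hunk 2: at line 4 remove [eeli,ekr] add [vrkv,tnvvi,yjky] -> 10 lines: nfdm xvd sue mjwfy nabg vrkv tnvvi yjky unfu nvofb
Hunk 3: at line 1 remove [sue] add [lusgf] -> 10 lines: nfdm xvd lusgf mjwfy nabg vrkv tnvvi yjky unfu nvofb
Hunk 4: at line 1 remove [lusgf,mjwfy,nabg] add [lhz,lvj,rzdyc] -> 10 lines: nfdm xvd lhz lvj rzdyc vrkv tnvvi yjky unfu nvofb
Hunk 5: at line 3 remove [lvj] add [zzqxz,xghxv] -> 11 lines: nfdm xvd lhz zzqxz xghxv rzdyc vrkv tnvvi yjky unfu nvofb
Hunk 6: at line 5 remove [vrkv,tnvvi] add [sklrn,mew,kyzq] -> 12 lines: nfdm xvd lhz zzqxz xghxv rzdyc sklrn mew kyzq yjky unfu nvofb
Final line 10: yjky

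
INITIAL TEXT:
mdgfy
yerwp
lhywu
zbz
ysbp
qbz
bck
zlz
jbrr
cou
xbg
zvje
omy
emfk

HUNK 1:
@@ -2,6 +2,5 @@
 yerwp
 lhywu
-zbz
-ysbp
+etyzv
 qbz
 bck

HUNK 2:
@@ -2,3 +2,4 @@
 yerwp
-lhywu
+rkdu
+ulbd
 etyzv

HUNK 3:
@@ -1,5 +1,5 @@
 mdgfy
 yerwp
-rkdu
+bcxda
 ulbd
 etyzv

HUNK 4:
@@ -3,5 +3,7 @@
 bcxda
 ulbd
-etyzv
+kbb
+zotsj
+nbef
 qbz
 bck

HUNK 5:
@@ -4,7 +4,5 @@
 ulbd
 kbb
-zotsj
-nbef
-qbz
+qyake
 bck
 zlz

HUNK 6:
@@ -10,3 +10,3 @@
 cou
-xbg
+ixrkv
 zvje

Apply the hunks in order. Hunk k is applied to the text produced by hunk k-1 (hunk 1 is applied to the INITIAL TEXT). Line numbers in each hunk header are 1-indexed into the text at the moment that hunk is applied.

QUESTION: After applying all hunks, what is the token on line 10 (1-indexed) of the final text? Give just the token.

Answer: cou

Derivation:
Hunk 1: at line 2 remove [zbz,ysbp] add [etyzv] -> 13 lines: mdgfy yerwp lhywu etyzv qbz bck zlz jbrr cou xbg zvje omy emfk
Hunk 2: at line 2 remove [lhywu] add [rkdu,ulbd] -> 14 lines: mdgfy yerwp rkdu ulbd etyzv qbz bck zlz jbrr cou xbg zvje omy emfk
Hunk 3: at line 1 remove [rkdu] add [bcxda] -> 14 lines: mdgfy yerwp bcxda ulbd etyzv qbz bck zlz jbrr cou xbg zvje omy emfk
Hunk 4: at line 3 remove [etyzv] add [kbb,zotsj,nbef] -> 16 lines: mdgfy yerwp bcxda ulbd kbb zotsj nbef qbz bck zlz jbrr cou xbg zvje omy emfk
Hunk 5: at line 4 remove [zotsj,nbef,qbz] add [qyake] -> 14 lines: mdgfy yerwp bcxda ulbd kbb qyake bck zlz jbrr cou xbg zvje omy emfk
Hunk 6: at line 10 remove [xbg] add [ixrkv] -> 14 lines: mdgfy yerwp bcxda ulbd kbb qyake bck zlz jbrr cou ixrkv zvje omy emfk
Final line 10: cou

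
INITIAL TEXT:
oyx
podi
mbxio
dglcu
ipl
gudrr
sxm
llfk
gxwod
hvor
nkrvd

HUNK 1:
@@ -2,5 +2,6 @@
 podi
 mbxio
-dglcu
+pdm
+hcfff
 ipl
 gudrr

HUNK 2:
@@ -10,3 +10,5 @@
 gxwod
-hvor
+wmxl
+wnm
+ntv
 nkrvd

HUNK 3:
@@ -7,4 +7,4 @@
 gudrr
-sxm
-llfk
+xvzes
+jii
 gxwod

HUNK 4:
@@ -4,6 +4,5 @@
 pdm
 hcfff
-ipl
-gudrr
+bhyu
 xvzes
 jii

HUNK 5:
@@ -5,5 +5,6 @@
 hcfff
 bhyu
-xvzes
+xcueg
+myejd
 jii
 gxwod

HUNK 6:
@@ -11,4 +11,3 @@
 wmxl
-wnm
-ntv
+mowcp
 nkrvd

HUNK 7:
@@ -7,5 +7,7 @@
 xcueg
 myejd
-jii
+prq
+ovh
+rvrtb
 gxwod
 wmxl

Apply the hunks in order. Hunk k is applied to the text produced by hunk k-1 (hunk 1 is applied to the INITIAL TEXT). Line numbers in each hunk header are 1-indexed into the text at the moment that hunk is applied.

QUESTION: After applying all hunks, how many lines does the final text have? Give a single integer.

Answer: 15

Derivation:
Hunk 1: at line 2 remove [dglcu] add [pdm,hcfff] -> 12 lines: oyx podi mbxio pdm hcfff ipl gudrr sxm llfk gxwod hvor nkrvd
Hunk 2: at line 10 remove [hvor] add [wmxl,wnm,ntv] -> 14 lines: oyx podi mbxio pdm hcfff ipl gudrr sxm llfk gxwod wmxl wnm ntv nkrvd
Hunk 3: at line 7 remove [sxm,llfk] add [xvzes,jii] -> 14 lines: oyx podi mbxio pdm hcfff ipl gudrr xvzes jii gxwod wmxl wnm ntv nkrvd
Hunk 4: at line 4 remove [ipl,gudrr] add [bhyu] -> 13 lines: oyx podi mbxio pdm hcfff bhyu xvzes jii gxwod wmxl wnm ntv nkrvd
Hunk 5: at line 5 remove [xvzes] add [xcueg,myejd] -> 14 lines: oyx podi mbxio pdm hcfff bhyu xcueg myejd jii gxwod wmxl wnm ntv nkrvd
Hunk 6: at line 11 remove [wnm,ntv] add [mowcp] -> 13 lines: oyx podi mbxio pdm hcfff bhyu xcueg myejd jii gxwod wmxl mowcp nkrvd
Hunk 7: at line 7 remove [jii] add [prq,ovh,rvrtb] -> 15 lines: oyx podi mbxio pdm hcfff bhyu xcueg myejd prq ovh rvrtb gxwod wmxl mowcp nkrvd
Final line count: 15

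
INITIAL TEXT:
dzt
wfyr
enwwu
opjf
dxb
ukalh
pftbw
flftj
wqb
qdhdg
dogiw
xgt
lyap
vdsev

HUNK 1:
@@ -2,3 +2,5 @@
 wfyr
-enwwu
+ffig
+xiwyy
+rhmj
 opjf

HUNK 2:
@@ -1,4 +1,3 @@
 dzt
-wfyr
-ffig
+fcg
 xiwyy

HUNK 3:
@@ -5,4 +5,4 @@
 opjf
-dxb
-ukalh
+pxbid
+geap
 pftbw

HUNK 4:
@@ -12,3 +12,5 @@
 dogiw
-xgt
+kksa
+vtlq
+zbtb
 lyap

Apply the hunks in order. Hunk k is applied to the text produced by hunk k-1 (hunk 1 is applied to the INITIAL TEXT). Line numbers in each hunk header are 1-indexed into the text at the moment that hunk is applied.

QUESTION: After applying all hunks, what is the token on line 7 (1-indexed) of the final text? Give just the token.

Hunk 1: at line 2 remove [enwwu] add [ffig,xiwyy,rhmj] -> 16 lines: dzt wfyr ffig xiwyy rhmj opjf dxb ukalh pftbw flftj wqb qdhdg dogiw xgt lyap vdsev
Hunk 2: at line 1 remove [wfyr,ffig] add [fcg] -> 15 lines: dzt fcg xiwyy rhmj opjf dxb ukalh pftbw flftj wqb qdhdg dogiw xgt lyap vdsev
Hunk 3: at line 5 remove [dxb,ukalh] add [pxbid,geap] -> 15 lines: dzt fcg xiwyy rhmj opjf pxbid geap pftbw flftj wqb qdhdg dogiw xgt lyap vdsev
Hunk 4: at line 12 remove [xgt] add [kksa,vtlq,zbtb] -> 17 lines: dzt fcg xiwyy rhmj opjf pxbid geap pftbw flftj wqb qdhdg dogiw kksa vtlq zbtb lyap vdsev
Final line 7: geap

Answer: geap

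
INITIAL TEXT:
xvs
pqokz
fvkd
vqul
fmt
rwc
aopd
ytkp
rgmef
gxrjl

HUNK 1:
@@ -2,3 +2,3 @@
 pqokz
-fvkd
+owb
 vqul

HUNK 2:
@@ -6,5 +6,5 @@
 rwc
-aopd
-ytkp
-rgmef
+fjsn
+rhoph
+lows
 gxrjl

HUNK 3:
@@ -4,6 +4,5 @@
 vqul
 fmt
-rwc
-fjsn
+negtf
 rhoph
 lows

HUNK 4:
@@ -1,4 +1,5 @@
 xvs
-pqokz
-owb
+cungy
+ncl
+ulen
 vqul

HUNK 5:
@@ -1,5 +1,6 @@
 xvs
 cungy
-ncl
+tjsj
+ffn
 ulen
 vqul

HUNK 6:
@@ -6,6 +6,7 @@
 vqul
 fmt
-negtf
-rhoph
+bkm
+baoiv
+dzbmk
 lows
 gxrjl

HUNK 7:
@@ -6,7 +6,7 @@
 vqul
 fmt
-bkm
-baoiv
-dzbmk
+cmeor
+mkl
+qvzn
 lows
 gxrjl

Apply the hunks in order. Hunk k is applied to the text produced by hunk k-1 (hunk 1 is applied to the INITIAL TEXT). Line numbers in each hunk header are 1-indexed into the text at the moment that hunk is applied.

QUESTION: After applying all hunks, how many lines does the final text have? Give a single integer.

Hunk 1: at line 2 remove [fvkd] add [owb] -> 10 lines: xvs pqokz owb vqul fmt rwc aopd ytkp rgmef gxrjl
Hunk 2: at line 6 remove [aopd,ytkp,rgmef] add [fjsn,rhoph,lows] -> 10 lines: xvs pqokz owb vqul fmt rwc fjsn rhoph lows gxrjl
Hunk 3: at line 4 remove [rwc,fjsn] add [negtf] -> 9 lines: xvs pqokz owb vqul fmt negtf rhoph lows gxrjl
Hunk 4: at line 1 remove [pqokz,owb] add [cungy,ncl,ulen] -> 10 lines: xvs cungy ncl ulen vqul fmt negtf rhoph lows gxrjl
Hunk 5: at line 1 remove [ncl] add [tjsj,ffn] -> 11 lines: xvs cungy tjsj ffn ulen vqul fmt negtf rhoph lows gxrjl
Hunk 6: at line 6 remove [negtf,rhoph] add [bkm,baoiv,dzbmk] -> 12 lines: xvs cungy tjsj ffn ulen vqul fmt bkm baoiv dzbmk lows gxrjl
Hunk 7: at line 6 remove [bkm,baoiv,dzbmk] add [cmeor,mkl,qvzn] -> 12 lines: xvs cungy tjsj ffn ulen vqul fmt cmeor mkl qvzn lows gxrjl
Final line count: 12

Answer: 12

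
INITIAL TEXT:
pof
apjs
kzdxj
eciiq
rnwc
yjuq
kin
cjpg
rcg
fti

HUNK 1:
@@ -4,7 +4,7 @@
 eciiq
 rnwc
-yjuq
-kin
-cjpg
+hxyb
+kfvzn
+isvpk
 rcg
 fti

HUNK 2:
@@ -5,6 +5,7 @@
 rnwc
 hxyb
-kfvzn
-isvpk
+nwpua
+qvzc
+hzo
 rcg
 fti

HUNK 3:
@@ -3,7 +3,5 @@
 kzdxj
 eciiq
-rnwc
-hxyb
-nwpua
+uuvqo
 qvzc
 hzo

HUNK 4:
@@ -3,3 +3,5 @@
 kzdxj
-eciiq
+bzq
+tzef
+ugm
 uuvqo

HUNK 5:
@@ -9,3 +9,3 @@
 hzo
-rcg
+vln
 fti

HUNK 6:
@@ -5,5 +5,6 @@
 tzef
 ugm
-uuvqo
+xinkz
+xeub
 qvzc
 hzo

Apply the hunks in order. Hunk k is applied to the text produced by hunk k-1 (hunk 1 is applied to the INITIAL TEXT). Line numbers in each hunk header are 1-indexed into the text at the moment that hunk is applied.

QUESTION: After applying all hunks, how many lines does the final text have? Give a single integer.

Answer: 12

Derivation:
Hunk 1: at line 4 remove [yjuq,kin,cjpg] add [hxyb,kfvzn,isvpk] -> 10 lines: pof apjs kzdxj eciiq rnwc hxyb kfvzn isvpk rcg fti
Hunk 2: at line 5 remove [kfvzn,isvpk] add [nwpua,qvzc,hzo] -> 11 lines: pof apjs kzdxj eciiq rnwc hxyb nwpua qvzc hzo rcg fti
Hunk 3: at line 3 remove [rnwc,hxyb,nwpua] add [uuvqo] -> 9 lines: pof apjs kzdxj eciiq uuvqo qvzc hzo rcg fti
Hunk 4: at line 3 remove [eciiq] add [bzq,tzef,ugm] -> 11 lines: pof apjs kzdxj bzq tzef ugm uuvqo qvzc hzo rcg fti
Hunk 5: at line 9 remove [rcg] add [vln] -> 11 lines: pof apjs kzdxj bzq tzef ugm uuvqo qvzc hzo vln fti
Hunk 6: at line 5 remove [uuvqo] add [xinkz,xeub] -> 12 lines: pof apjs kzdxj bzq tzef ugm xinkz xeub qvzc hzo vln fti
Final line count: 12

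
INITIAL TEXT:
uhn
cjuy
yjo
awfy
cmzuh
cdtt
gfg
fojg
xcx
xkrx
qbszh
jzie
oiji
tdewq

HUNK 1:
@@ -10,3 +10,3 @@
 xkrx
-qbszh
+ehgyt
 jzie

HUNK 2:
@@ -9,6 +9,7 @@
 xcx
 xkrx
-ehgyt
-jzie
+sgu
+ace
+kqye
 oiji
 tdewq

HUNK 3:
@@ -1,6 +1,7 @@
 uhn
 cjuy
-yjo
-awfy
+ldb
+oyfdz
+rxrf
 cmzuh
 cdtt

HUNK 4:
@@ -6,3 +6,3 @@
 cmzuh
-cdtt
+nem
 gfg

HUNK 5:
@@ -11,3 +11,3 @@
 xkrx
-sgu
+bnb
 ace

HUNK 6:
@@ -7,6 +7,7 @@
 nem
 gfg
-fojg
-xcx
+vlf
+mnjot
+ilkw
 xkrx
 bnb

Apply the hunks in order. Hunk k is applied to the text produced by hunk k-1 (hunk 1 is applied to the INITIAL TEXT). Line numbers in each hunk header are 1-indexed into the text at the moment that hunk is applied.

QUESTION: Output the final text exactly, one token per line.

Answer: uhn
cjuy
ldb
oyfdz
rxrf
cmzuh
nem
gfg
vlf
mnjot
ilkw
xkrx
bnb
ace
kqye
oiji
tdewq

Derivation:
Hunk 1: at line 10 remove [qbszh] add [ehgyt] -> 14 lines: uhn cjuy yjo awfy cmzuh cdtt gfg fojg xcx xkrx ehgyt jzie oiji tdewq
Hunk 2: at line 9 remove [ehgyt,jzie] add [sgu,ace,kqye] -> 15 lines: uhn cjuy yjo awfy cmzuh cdtt gfg fojg xcx xkrx sgu ace kqye oiji tdewq
Hunk 3: at line 1 remove [yjo,awfy] add [ldb,oyfdz,rxrf] -> 16 lines: uhn cjuy ldb oyfdz rxrf cmzuh cdtt gfg fojg xcx xkrx sgu ace kqye oiji tdewq
Hunk 4: at line 6 remove [cdtt] add [nem] -> 16 lines: uhn cjuy ldb oyfdz rxrf cmzuh nem gfg fojg xcx xkrx sgu ace kqye oiji tdewq
Hunk 5: at line 11 remove [sgu] add [bnb] -> 16 lines: uhn cjuy ldb oyfdz rxrf cmzuh nem gfg fojg xcx xkrx bnb ace kqye oiji tdewq
Hunk 6: at line 7 remove [fojg,xcx] add [vlf,mnjot,ilkw] -> 17 lines: uhn cjuy ldb oyfdz rxrf cmzuh nem gfg vlf mnjot ilkw xkrx bnb ace kqye oiji tdewq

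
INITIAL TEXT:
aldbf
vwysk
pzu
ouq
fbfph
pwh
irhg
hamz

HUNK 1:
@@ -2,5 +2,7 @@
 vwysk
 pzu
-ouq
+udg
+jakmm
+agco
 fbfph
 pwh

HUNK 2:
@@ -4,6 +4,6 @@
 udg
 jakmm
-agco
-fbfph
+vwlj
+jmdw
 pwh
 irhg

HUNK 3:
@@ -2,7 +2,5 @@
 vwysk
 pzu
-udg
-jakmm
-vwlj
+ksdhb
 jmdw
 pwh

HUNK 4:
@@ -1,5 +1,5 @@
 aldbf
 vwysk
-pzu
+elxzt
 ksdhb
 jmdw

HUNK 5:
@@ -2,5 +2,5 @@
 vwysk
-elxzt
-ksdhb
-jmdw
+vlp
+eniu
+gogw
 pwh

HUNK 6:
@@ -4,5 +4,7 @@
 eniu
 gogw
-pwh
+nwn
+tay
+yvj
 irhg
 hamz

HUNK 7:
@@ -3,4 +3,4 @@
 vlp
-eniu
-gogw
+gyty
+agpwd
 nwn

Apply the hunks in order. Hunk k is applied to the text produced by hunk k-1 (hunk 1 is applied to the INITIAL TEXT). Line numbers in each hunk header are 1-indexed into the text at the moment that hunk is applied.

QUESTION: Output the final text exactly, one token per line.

Answer: aldbf
vwysk
vlp
gyty
agpwd
nwn
tay
yvj
irhg
hamz

Derivation:
Hunk 1: at line 2 remove [ouq] add [udg,jakmm,agco] -> 10 lines: aldbf vwysk pzu udg jakmm agco fbfph pwh irhg hamz
Hunk 2: at line 4 remove [agco,fbfph] add [vwlj,jmdw] -> 10 lines: aldbf vwysk pzu udg jakmm vwlj jmdw pwh irhg hamz
Hunk 3: at line 2 remove [udg,jakmm,vwlj] add [ksdhb] -> 8 lines: aldbf vwysk pzu ksdhb jmdw pwh irhg hamz
Hunk 4: at line 1 remove [pzu] add [elxzt] -> 8 lines: aldbf vwysk elxzt ksdhb jmdw pwh irhg hamz
Hunk 5: at line 2 remove [elxzt,ksdhb,jmdw] add [vlp,eniu,gogw] -> 8 lines: aldbf vwysk vlp eniu gogw pwh irhg hamz
Hunk 6: at line 4 remove [pwh] add [nwn,tay,yvj] -> 10 lines: aldbf vwysk vlp eniu gogw nwn tay yvj irhg hamz
Hunk 7: at line 3 remove [eniu,gogw] add [gyty,agpwd] -> 10 lines: aldbf vwysk vlp gyty agpwd nwn tay yvj irhg hamz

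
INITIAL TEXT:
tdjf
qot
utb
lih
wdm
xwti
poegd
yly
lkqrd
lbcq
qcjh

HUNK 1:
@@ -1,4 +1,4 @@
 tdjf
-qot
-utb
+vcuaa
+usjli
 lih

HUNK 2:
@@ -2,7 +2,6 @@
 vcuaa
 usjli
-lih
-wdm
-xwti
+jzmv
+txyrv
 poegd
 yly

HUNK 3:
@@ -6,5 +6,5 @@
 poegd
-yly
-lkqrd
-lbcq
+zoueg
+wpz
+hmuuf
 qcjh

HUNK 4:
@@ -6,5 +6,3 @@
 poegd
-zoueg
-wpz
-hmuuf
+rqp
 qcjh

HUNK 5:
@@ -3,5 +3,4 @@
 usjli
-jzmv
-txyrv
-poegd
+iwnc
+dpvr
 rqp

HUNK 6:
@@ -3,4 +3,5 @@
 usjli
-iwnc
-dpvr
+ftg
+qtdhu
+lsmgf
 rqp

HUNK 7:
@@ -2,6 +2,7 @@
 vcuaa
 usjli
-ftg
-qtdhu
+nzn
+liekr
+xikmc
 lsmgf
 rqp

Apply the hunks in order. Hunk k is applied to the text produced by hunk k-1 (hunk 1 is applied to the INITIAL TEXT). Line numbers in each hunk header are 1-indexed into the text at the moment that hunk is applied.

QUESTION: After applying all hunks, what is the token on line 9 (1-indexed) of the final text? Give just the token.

Answer: qcjh

Derivation:
Hunk 1: at line 1 remove [qot,utb] add [vcuaa,usjli] -> 11 lines: tdjf vcuaa usjli lih wdm xwti poegd yly lkqrd lbcq qcjh
Hunk 2: at line 2 remove [lih,wdm,xwti] add [jzmv,txyrv] -> 10 lines: tdjf vcuaa usjli jzmv txyrv poegd yly lkqrd lbcq qcjh
Hunk 3: at line 6 remove [yly,lkqrd,lbcq] add [zoueg,wpz,hmuuf] -> 10 lines: tdjf vcuaa usjli jzmv txyrv poegd zoueg wpz hmuuf qcjh
Hunk 4: at line 6 remove [zoueg,wpz,hmuuf] add [rqp] -> 8 lines: tdjf vcuaa usjli jzmv txyrv poegd rqp qcjh
Hunk 5: at line 3 remove [jzmv,txyrv,poegd] add [iwnc,dpvr] -> 7 lines: tdjf vcuaa usjli iwnc dpvr rqp qcjh
Hunk 6: at line 3 remove [iwnc,dpvr] add [ftg,qtdhu,lsmgf] -> 8 lines: tdjf vcuaa usjli ftg qtdhu lsmgf rqp qcjh
Hunk 7: at line 2 remove [ftg,qtdhu] add [nzn,liekr,xikmc] -> 9 lines: tdjf vcuaa usjli nzn liekr xikmc lsmgf rqp qcjh
Final line 9: qcjh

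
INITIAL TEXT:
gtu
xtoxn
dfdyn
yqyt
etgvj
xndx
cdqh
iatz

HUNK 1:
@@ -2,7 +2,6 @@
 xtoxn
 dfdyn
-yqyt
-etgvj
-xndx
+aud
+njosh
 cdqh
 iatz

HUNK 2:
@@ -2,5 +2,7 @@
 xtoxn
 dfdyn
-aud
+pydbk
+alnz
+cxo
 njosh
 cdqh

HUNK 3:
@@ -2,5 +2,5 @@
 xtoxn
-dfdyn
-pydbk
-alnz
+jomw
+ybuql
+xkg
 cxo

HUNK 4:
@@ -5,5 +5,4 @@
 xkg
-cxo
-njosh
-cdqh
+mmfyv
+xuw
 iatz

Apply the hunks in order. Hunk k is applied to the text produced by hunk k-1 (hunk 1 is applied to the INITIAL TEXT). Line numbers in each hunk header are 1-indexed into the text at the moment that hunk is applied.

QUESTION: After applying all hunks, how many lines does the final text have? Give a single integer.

Answer: 8

Derivation:
Hunk 1: at line 2 remove [yqyt,etgvj,xndx] add [aud,njosh] -> 7 lines: gtu xtoxn dfdyn aud njosh cdqh iatz
Hunk 2: at line 2 remove [aud] add [pydbk,alnz,cxo] -> 9 lines: gtu xtoxn dfdyn pydbk alnz cxo njosh cdqh iatz
Hunk 3: at line 2 remove [dfdyn,pydbk,alnz] add [jomw,ybuql,xkg] -> 9 lines: gtu xtoxn jomw ybuql xkg cxo njosh cdqh iatz
Hunk 4: at line 5 remove [cxo,njosh,cdqh] add [mmfyv,xuw] -> 8 lines: gtu xtoxn jomw ybuql xkg mmfyv xuw iatz
Final line count: 8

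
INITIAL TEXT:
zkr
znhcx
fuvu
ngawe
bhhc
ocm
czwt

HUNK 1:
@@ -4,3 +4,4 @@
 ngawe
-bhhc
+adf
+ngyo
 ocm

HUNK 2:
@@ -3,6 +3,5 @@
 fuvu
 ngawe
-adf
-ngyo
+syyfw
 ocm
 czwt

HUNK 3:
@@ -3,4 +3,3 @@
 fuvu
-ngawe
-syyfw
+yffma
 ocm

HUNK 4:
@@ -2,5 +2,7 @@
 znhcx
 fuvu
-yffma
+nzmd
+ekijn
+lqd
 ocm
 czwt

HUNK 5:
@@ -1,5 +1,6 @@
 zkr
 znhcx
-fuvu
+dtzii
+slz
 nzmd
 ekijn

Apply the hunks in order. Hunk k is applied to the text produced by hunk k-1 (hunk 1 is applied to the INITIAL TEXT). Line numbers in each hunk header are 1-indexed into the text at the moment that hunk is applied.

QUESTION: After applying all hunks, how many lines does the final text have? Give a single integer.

Answer: 9

Derivation:
Hunk 1: at line 4 remove [bhhc] add [adf,ngyo] -> 8 lines: zkr znhcx fuvu ngawe adf ngyo ocm czwt
Hunk 2: at line 3 remove [adf,ngyo] add [syyfw] -> 7 lines: zkr znhcx fuvu ngawe syyfw ocm czwt
Hunk 3: at line 3 remove [ngawe,syyfw] add [yffma] -> 6 lines: zkr znhcx fuvu yffma ocm czwt
Hunk 4: at line 2 remove [yffma] add [nzmd,ekijn,lqd] -> 8 lines: zkr znhcx fuvu nzmd ekijn lqd ocm czwt
Hunk 5: at line 1 remove [fuvu] add [dtzii,slz] -> 9 lines: zkr znhcx dtzii slz nzmd ekijn lqd ocm czwt
Final line count: 9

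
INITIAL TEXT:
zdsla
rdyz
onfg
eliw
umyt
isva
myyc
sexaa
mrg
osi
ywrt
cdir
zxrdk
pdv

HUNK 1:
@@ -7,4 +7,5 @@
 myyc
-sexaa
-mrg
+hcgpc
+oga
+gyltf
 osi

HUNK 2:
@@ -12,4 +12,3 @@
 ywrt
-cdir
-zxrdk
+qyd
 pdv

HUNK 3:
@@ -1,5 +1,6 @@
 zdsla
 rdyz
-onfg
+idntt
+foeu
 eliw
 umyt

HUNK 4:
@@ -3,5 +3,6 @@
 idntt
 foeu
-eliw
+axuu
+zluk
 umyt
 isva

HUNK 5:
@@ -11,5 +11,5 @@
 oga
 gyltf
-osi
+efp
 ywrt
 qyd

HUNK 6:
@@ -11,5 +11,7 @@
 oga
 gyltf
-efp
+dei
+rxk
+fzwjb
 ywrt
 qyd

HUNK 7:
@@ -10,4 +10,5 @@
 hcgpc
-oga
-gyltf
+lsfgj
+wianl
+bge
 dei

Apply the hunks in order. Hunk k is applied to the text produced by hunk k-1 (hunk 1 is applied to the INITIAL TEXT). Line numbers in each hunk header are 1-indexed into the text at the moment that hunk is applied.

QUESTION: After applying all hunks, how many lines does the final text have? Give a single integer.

Answer: 19

Derivation:
Hunk 1: at line 7 remove [sexaa,mrg] add [hcgpc,oga,gyltf] -> 15 lines: zdsla rdyz onfg eliw umyt isva myyc hcgpc oga gyltf osi ywrt cdir zxrdk pdv
Hunk 2: at line 12 remove [cdir,zxrdk] add [qyd] -> 14 lines: zdsla rdyz onfg eliw umyt isva myyc hcgpc oga gyltf osi ywrt qyd pdv
Hunk 3: at line 1 remove [onfg] add [idntt,foeu] -> 15 lines: zdsla rdyz idntt foeu eliw umyt isva myyc hcgpc oga gyltf osi ywrt qyd pdv
Hunk 4: at line 3 remove [eliw] add [axuu,zluk] -> 16 lines: zdsla rdyz idntt foeu axuu zluk umyt isva myyc hcgpc oga gyltf osi ywrt qyd pdv
Hunk 5: at line 11 remove [osi] add [efp] -> 16 lines: zdsla rdyz idntt foeu axuu zluk umyt isva myyc hcgpc oga gyltf efp ywrt qyd pdv
Hunk 6: at line 11 remove [efp] add [dei,rxk,fzwjb] -> 18 lines: zdsla rdyz idntt foeu axuu zluk umyt isva myyc hcgpc oga gyltf dei rxk fzwjb ywrt qyd pdv
Hunk 7: at line 10 remove [oga,gyltf] add [lsfgj,wianl,bge] -> 19 lines: zdsla rdyz idntt foeu axuu zluk umyt isva myyc hcgpc lsfgj wianl bge dei rxk fzwjb ywrt qyd pdv
Final line count: 19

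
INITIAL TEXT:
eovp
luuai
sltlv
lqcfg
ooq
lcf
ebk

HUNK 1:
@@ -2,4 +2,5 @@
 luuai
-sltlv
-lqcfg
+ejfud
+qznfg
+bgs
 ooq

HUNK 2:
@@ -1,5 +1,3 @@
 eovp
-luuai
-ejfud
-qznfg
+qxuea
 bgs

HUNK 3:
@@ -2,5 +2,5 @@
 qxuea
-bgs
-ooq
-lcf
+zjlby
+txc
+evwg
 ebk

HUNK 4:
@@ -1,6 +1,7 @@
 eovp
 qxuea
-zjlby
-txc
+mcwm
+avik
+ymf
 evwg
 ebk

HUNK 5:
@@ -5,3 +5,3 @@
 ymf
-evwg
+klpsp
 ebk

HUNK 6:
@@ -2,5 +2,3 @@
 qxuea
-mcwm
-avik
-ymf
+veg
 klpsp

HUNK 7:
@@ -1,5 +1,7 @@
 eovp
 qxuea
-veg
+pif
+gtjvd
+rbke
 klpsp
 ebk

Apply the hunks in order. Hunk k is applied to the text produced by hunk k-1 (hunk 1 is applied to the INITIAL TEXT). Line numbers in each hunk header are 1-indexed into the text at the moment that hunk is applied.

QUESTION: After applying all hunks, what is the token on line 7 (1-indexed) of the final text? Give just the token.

Hunk 1: at line 2 remove [sltlv,lqcfg] add [ejfud,qznfg,bgs] -> 8 lines: eovp luuai ejfud qznfg bgs ooq lcf ebk
Hunk 2: at line 1 remove [luuai,ejfud,qznfg] add [qxuea] -> 6 lines: eovp qxuea bgs ooq lcf ebk
Hunk 3: at line 2 remove [bgs,ooq,lcf] add [zjlby,txc,evwg] -> 6 lines: eovp qxuea zjlby txc evwg ebk
Hunk 4: at line 1 remove [zjlby,txc] add [mcwm,avik,ymf] -> 7 lines: eovp qxuea mcwm avik ymf evwg ebk
Hunk 5: at line 5 remove [evwg] add [klpsp] -> 7 lines: eovp qxuea mcwm avik ymf klpsp ebk
Hunk 6: at line 2 remove [mcwm,avik,ymf] add [veg] -> 5 lines: eovp qxuea veg klpsp ebk
Hunk 7: at line 1 remove [veg] add [pif,gtjvd,rbke] -> 7 lines: eovp qxuea pif gtjvd rbke klpsp ebk
Final line 7: ebk

Answer: ebk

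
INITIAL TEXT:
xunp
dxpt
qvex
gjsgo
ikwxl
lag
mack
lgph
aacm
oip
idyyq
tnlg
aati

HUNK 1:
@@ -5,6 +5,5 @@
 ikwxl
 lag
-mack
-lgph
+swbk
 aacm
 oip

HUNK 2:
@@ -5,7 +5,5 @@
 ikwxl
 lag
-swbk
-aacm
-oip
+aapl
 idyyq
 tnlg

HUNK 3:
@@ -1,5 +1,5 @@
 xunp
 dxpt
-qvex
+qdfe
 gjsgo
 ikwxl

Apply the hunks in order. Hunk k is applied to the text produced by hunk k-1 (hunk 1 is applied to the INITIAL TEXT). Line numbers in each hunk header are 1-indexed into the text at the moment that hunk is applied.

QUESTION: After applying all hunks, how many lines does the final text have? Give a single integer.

Answer: 10

Derivation:
Hunk 1: at line 5 remove [mack,lgph] add [swbk] -> 12 lines: xunp dxpt qvex gjsgo ikwxl lag swbk aacm oip idyyq tnlg aati
Hunk 2: at line 5 remove [swbk,aacm,oip] add [aapl] -> 10 lines: xunp dxpt qvex gjsgo ikwxl lag aapl idyyq tnlg aati
Hunk 3: at line 1 remove [qvex] add [qdfe] -> 10 lines: xunp dxpt qdfe gjsgo ikwxl lag aapl idyyq tnlg aati
Final line count: 10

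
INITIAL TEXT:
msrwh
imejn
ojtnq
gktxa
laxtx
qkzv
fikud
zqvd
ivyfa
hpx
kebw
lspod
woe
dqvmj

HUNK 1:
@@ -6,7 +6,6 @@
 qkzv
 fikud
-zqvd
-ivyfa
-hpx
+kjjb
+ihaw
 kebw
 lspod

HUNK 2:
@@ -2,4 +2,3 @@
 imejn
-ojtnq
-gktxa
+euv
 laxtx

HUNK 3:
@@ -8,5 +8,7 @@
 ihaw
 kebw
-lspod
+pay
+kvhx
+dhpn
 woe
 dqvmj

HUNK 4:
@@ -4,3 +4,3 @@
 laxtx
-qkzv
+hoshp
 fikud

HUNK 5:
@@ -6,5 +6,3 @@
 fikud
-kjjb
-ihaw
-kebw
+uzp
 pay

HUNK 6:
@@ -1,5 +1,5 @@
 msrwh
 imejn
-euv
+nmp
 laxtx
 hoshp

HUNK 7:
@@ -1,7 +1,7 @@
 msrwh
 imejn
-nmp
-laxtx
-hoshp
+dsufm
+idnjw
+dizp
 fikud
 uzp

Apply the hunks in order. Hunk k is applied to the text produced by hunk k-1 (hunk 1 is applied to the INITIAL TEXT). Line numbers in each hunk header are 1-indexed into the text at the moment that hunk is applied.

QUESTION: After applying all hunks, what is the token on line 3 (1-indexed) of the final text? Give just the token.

Answer: dsufm

Derivation:
Hunk 1: at line 6 remove [zqvd,ivyfa,hpx] add [kjjb,ihaw] -> 13 lines: msrwh imejn ojtnq gktxa laxtx qkzv fikud kjjb ihaw kebw lspod woe dqvmj
Hunk 2: at line 2 remove [ojtnq,gktxa] add [euv] -> 12 lines: msrwh imejn euv laxtx qkzv fikud kjjb ihaw kebw lspod woe dqvmj
Hunk 3: at line 8 remove [lspod] add [pay,kvhx,dhpn] -> 14 lines: msrwh imejn euv laxtx qkzv fikud kjjb ihaw kebw pay kvhx dhpn woe dqvmj
Hunk 4: at line 4 remove [qkzv] add [hoshp] -> 14 lines: msrwh imejn euv laxtx hoshp fikud kjjb ihaw kebw pay kvhx dhpn woe dqvmj
Hunk 5: at line 6 remove [kjjb,ihaw,kebw] add [uzp] -> 12 lines: msrwh imejn euv laxtx hoshp fikud uzp pay kvhx dhpn woe dqvmj
Hunk 6: at line 1 remove [euv] add [nmp] -> 12 lines: msrwh imejn nmp laxtx hoshp fikud uzp pay kvhx dhpn woe dqvmj
Hunk 7: at line 1 remove [nmp,laxtx,hoshp] add [dsufm,idnjw,dizp] -> 12 lines: msrwh imejn dsufm idnjw dizp fikud uzp pay kvhx dhpn woe dqvmj
Final line 3: dsufm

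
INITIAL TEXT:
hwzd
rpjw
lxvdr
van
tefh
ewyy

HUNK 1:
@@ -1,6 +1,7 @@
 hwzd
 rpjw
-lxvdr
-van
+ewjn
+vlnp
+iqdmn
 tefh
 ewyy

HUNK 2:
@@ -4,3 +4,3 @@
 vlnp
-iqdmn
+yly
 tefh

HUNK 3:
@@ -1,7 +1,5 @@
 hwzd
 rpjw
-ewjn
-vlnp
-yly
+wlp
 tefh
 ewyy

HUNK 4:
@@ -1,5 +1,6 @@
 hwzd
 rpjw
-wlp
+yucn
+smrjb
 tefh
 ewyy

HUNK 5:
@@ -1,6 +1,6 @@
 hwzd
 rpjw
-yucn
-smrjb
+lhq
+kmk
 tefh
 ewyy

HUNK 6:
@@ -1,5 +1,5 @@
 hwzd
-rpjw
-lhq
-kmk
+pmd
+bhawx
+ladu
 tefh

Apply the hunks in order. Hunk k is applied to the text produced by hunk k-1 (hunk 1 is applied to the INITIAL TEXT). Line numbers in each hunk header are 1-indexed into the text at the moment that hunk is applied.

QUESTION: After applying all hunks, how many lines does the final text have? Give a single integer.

Hunk 1: at line 1 remove [lxvdr,van] add [ewjn,vlnp,iqdmn] -> 7 lines: hwzd rpjw ewjn vlnp iqdmn tefh ewyy
Hunk 2: at line 4 remove [iqdmn] add [yly] -> 7 lines: hwzd rpjw ewjn vlnp yly tefh ewyy
Hunk 3: at line 1 remove [ewjn,vlnp,yly] add [wlp] -> 5 lines: hwzd rpjw wlp tefh ewyy
Hunk 4: at line 1 remove [wlp] add [yucn,smrjb] -> 6 lines: hwzd rpjw yucn smrjb tefh ewyy
Hunk 5: at line 1 remove [yucn,smrjb] add [lhq,kmk] -> 6 lines: hwzd rpjw lhq kmk tefh ewyy
Hunk 6: at line 1 remove [rpjw,lhq,kmk] add [pmd,bhawx,ladu] -> 6 lines: hwzd pmd bhawx ladu tefh ewyy
Final line count: 6

Answer: 6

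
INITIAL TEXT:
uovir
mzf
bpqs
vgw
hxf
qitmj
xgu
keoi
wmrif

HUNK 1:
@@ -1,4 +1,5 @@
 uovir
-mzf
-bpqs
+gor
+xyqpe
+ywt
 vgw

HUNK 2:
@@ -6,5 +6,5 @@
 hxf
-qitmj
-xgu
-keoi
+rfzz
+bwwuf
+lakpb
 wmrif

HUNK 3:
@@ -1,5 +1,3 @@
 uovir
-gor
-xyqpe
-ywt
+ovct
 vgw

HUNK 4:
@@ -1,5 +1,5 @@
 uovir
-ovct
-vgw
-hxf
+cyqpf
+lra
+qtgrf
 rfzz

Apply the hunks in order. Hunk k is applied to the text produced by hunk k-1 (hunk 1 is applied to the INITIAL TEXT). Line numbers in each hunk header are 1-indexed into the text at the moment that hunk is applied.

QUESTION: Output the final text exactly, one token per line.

Hunk 1: at line 1 remove [mzf,bpqs] add [gor,xyqpe,ywt] -> 10 lines: uovir gor xyqpe ywt vgw hxf qitmj xgu keoi wmrif
Hunk 2: at line 6 remove [qitmj,xgu,keoi] add [rfzz,bwwuf,lakpb] -> 10 lines: uovir gor xyqpe ywt vgw hxf rfzz bwwuf lakpb wmrif
Hunk 3: at line 1 remove [gor,xyqpe,ywt] add [ovct] -> 8 lines: uovir ovct vgw hxf rfzz bwwuf lakpb wmrif
Hunk 4: at line 1 remove [ovct,vgw,hxf] add [cyqpf,lra,qtgrf] -> 8 lines: uovir cyqpf lra qtgrf rfzz bwwuf lakpb wmrif

Answer: uovir
cyqpf
lra
qtgrf
rfzz
bwwuf
lakpb
wmrif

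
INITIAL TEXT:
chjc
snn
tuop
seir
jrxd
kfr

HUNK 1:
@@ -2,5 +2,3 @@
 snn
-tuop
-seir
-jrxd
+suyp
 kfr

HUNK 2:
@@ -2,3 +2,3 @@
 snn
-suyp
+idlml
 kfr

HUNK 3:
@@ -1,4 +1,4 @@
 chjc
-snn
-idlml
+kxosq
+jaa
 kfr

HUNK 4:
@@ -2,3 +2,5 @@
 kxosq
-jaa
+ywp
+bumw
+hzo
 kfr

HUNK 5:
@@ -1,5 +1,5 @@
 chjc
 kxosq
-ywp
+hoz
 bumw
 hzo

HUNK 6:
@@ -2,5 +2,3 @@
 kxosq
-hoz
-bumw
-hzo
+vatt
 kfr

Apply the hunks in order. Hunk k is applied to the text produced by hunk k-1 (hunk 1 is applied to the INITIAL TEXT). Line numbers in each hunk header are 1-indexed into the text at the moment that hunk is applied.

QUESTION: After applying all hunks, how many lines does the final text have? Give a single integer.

Hunk 1: at line 2 remove [tuop,seir,jrxd] add [suyp] -> 4 lines: chjc snn suyp kfr
Hunk 2: at line 2 remove [suyp] add [idlml] -> 4 lines: chjc snn idlml kfr
Hunk 3: at line 1 remove [snn,idlml] add [kxosq,jaa] -> 4 lines: chjc kxosq jaa kfr
Hunk 4: at line 2 remove [jaa] add [ywp,bumw,hzo] -> 6 lines: chjc kxosq ywp bumw hzo kfr
Hunk 5: at line 1 remove [ywp] add [hoz] -> 6 lines: chjc kxosq hoz bumw hzo kfr
Hunk 6: at line 2 remove [hoz,bumw,hzo] add [vatt] -> 4 lines: chjc kxosq vatt kfr
Final line count: 4

Answer: 4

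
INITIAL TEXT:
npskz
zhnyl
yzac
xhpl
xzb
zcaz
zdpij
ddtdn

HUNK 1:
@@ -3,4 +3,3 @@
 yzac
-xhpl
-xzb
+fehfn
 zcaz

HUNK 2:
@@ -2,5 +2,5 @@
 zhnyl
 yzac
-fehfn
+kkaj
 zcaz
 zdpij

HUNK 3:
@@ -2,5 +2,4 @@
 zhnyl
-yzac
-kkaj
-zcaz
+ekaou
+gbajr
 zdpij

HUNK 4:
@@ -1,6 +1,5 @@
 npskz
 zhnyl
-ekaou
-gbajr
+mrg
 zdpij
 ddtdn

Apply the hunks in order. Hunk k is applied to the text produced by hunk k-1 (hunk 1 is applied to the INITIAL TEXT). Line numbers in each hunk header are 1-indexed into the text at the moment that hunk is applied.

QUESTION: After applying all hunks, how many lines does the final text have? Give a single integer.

Answer: 5

Derivation:
Hunk 1: at line 3 remove [xhpl,xzb] add [fehfn] -> 7 lines: npskz zhnyl yzac fehfn zcaz zdpij ddtdn
Hunk 2: at line 2 remove [fehfn] add [kkaj] -> 7 lines: npskz zhnyl yzac kkaj zcaz zdpij ddtdn
Hunk 3: at line 2 remove [yzac,kkaj,zcaz] add [ekaou,gbajr] -> 6 lines: npskz zhnyl ekaou gbajr zdpij ddtdn
Hunk 4: at line 1 remove [ekaou,gbajr] add [mrg] -> 5 lines: npskz zhnyl mrg zdpij ddtdn
Final line count: 5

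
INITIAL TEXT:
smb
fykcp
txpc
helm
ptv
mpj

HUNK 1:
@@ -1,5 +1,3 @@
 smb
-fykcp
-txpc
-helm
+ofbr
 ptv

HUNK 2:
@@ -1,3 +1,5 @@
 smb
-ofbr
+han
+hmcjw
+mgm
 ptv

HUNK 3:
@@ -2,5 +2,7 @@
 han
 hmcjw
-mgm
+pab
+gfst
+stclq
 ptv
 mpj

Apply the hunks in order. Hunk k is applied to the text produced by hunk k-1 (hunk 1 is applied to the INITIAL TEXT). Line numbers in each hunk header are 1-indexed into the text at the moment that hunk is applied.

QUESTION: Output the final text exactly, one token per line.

Answer: smb
han
hmcjw
pab
gfst
stclq
ptv
mpj

Derivation:
Hunk 1: at line 1 remove [fykcp,txpc,helm] add [ofbr] -> 4 lines: smb ofbr ptv mpj
Hunk 2: at line 1 remove [ofbr] add [han,hmcjw,mgm] -> 6 lines: smb han hmcjw mgm ptv mpj
Hunk 3: at line 2 remove [mgm] add [pab,gfst,stclq] -> 8 lines: smb han hmcjw pab gfst stclq ptv mpj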